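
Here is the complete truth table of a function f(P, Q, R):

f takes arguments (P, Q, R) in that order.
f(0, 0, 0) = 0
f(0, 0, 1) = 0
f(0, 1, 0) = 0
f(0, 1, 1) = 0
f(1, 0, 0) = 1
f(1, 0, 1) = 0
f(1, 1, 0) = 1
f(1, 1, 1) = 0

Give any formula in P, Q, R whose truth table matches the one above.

Collect the rows where f=1 — (1,0,0), (1,1,0) — and write one minterm per row: P·¬Q·¬R, P·Q·¬R. Their union (logical OR) reproduces the table exactly.

f(P, Q, R) = ((P ∧ ¬Q) ∧ ¬R) ∨ ((P ∧ Q) ∧ ¬R)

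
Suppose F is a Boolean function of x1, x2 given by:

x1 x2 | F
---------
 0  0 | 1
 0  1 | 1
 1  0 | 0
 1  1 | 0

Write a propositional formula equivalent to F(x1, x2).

The output is the negation of x1.

F(x1, x2) = ¬x1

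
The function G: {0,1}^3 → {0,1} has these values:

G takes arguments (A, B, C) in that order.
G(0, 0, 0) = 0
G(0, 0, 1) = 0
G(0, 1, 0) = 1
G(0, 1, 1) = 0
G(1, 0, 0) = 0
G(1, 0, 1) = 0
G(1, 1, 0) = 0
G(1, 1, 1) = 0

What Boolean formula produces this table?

G(A, B, C) = (~A & B) & ~C

Only row (0,1,0) gives 1. That row's minterm ¬A·B·¬C is G directly.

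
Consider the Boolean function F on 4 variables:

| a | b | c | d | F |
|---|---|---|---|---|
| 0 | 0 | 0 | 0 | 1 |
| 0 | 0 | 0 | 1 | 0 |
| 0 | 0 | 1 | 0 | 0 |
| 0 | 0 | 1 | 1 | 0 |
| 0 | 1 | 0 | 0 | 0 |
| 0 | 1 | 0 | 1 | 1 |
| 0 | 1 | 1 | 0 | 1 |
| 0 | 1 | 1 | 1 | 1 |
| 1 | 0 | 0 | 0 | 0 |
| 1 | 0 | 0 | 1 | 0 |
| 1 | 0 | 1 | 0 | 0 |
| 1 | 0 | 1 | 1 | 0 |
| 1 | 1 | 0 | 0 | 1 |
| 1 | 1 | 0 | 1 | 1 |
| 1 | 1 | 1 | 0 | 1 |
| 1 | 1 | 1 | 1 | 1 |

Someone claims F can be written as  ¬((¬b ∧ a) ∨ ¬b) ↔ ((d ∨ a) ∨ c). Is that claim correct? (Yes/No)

Yes

Test each input against both F and the formula:
  a=0, b=0, c=0, d=0: formula gives 1, F = 1 ✓
  a=0, b=0, c=0, d=1: formula gives 0, F = 0 ✓
  a=0, b=0, c=1, d=0: formula gives 0, F = 0 ✓
  a=0, b=0, c=1, d=1: formula gives 0, F = 0 ✓
  … (the remaining 12 rows also agree.)
Every row agrees, so the formula is equivalent.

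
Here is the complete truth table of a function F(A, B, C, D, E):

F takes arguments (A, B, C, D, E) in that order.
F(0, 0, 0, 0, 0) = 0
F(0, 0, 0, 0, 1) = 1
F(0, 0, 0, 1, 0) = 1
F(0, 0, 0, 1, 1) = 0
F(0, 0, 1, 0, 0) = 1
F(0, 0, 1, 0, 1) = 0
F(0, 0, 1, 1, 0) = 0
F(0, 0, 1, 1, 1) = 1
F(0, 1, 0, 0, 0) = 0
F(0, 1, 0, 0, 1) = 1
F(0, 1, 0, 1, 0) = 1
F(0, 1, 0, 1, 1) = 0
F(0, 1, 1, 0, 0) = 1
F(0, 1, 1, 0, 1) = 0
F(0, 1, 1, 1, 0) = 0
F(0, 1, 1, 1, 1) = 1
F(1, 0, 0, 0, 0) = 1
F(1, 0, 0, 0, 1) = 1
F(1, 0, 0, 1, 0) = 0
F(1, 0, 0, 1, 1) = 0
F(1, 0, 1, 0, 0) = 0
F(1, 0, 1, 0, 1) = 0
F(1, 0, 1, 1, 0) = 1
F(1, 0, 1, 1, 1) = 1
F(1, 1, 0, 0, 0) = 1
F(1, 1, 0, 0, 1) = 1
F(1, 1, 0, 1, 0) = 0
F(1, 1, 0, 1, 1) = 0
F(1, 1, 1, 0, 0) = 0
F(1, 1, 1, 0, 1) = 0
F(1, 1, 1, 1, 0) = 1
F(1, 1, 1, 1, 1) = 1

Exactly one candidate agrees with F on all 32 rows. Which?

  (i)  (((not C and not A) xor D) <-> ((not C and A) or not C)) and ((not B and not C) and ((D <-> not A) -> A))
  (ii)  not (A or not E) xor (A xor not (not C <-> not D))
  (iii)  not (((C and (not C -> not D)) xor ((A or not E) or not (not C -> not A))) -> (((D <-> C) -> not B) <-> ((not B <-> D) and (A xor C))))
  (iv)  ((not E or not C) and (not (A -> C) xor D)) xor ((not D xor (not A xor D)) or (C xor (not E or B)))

(i) disagrees with F on (0,0,0,0,0) (formula → 1, table → 0); rule it out.
(iii) disagrees with F on (0,0,0,0,0) (formula → 1, table → 0); rule it out.
(iv) disagrees with F on (0,0,0,0,0) (formula → 1, table → 0); rule it out.
That leaves (ii). Evaluating it on every row reproduces the table of F exactly.

ii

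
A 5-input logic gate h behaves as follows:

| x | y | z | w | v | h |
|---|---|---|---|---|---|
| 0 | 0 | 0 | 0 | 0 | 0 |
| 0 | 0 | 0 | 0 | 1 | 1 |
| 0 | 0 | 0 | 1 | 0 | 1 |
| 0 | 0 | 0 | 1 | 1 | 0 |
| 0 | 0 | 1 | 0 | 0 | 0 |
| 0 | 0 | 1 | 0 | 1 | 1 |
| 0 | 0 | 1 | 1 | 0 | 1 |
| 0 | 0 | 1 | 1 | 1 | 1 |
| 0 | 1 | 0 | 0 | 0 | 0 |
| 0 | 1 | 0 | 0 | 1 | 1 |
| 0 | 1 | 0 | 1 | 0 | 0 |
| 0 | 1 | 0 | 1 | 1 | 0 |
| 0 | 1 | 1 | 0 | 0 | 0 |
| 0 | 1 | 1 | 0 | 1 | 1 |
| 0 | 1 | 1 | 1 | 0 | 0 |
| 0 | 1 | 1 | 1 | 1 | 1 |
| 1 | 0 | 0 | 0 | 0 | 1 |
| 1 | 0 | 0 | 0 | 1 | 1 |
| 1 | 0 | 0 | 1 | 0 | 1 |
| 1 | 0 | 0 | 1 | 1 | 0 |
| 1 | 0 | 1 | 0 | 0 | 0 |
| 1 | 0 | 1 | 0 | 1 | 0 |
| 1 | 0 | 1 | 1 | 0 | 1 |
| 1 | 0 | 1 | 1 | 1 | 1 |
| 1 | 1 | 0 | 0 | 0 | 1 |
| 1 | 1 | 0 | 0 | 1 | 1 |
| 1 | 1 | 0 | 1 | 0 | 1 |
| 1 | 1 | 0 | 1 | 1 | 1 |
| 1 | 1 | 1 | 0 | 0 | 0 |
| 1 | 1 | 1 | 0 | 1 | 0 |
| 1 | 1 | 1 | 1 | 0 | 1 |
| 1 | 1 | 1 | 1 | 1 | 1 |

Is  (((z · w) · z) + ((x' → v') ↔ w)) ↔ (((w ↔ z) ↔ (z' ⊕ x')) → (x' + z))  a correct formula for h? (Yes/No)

Evaluate (((z · w) · z) + ((x' → v') ↔ w)) ↔ (((w ↔ z) ↔ (z' ⊕ x')) → (x' + z)) on each row and compare to h:
  x=0, y=0, z=0, w=0, v=0: formula gives 0, h = 0 ✓
  x=0, y=0, z=0, w=0, v=1: formula gives 1, h = 1 ✓
  x=0, y=0, z=0, w=1, v=0: formula gives 1, h = 1 ✓
  x=0, y=0, z=0, w=1, v=1: formula gives 0, h = 0 ✓
  …
  x=0, y=1, z=0, w=1, v=0: formula gives 1, but h = 0 ✗
A single disagreement suffices: at (0,1,0,1,0) they differ, so the formula does not compute h.

No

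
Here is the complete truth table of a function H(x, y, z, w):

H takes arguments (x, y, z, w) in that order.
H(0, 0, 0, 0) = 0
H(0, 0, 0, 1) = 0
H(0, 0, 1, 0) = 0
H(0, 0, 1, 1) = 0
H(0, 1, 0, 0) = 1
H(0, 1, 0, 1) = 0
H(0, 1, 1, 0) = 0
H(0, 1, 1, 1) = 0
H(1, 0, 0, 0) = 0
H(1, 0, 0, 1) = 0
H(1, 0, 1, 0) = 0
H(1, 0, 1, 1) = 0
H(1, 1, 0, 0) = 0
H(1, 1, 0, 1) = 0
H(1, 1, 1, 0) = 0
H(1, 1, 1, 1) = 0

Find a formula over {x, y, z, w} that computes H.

Only row (0,1,0,0) gives 1. That row's minterm ¬x·y·¬z·¬w is H directly.

H(x, y, z, w) = ((x' · y) · z') · w'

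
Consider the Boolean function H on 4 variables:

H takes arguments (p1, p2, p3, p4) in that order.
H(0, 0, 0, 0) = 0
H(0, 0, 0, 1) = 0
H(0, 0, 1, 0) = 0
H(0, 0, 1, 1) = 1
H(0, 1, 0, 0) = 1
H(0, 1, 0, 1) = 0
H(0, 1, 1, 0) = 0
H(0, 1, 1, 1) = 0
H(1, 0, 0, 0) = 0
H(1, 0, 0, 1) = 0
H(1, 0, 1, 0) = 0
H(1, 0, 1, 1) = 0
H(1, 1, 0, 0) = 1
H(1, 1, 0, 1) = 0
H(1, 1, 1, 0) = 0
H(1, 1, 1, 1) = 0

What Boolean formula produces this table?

H(p1, p2, p3, p4) = ((((not p1 and not p2) and p3) and p4) or (((not p1 and p2) and not p3) and not p4)) or (((p1 and p2) and not p3) and not p4)

Collect the rows where H=1 — (0,0,1,1), (0,1,0,0), (1,1,0,0) — and write one minterm per row: ¬p1·¬p2·p3·p4, ¬p1·p2·¬p3·¬p4, p1·p2·¬p3·¬p4. Their union (logical OR) reproduces the table exactly.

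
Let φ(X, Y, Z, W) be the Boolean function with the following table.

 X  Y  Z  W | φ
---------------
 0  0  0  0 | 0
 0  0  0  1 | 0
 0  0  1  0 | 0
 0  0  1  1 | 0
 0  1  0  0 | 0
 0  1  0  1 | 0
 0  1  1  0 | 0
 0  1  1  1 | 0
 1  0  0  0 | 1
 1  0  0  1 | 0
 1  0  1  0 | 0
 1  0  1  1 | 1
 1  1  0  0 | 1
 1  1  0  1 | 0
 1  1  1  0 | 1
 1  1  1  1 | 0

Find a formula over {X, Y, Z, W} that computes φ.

Collect the rows where φ=1 — (1,0,0,0), (1,0,1,1), (1,1,0,0), (1,1,1,0) — and write one minterm per row: X·¬Y·¬Z·¬W, X·¬Y·Z·W, X·Y·¬Z·¬W, X·Y·Z·¬W. Their union (logical OR) reproduces the table exactly.

φ(X, Y, Z, W) = (((((X · Y') · Z') · W') + (((X · Y') · Z) · W)) + (((X · Y) · Z') · W')) + (((X · Y) · Z) · W')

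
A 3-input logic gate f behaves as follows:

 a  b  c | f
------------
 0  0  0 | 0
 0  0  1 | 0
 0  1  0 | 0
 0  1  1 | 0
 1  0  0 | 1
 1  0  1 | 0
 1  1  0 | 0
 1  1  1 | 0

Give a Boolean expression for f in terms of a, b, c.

Only row (1,0,0) gives 1. That row's minterm a·¬b·¬c is f directly.

f(a, b, c) = (a ∧ ¬b) ∧ ¬c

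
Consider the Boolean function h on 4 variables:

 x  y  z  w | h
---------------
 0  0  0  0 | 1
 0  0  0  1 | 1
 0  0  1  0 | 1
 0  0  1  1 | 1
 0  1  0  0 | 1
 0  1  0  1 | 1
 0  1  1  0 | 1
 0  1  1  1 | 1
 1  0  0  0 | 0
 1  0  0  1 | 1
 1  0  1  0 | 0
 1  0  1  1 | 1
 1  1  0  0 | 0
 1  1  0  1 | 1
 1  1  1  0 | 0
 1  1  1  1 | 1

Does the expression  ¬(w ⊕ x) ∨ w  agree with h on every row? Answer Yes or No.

Yes

Check the formula against h row by row:
  x=0, y=0, z=0, w=0: formula gives 1, h = 1 ✓
  x=0, y=0, z=0, w=1: formula gives 1, h = 1 ✓
  x=0, y=0, z=1, w=0: formula gives 1, h = 1 ✓
  x=0, y=0, z=1, w=1: formula gives 1, h = 1 ✓
  … (the remaining 12 rows also agree.)
Every row agrees, so the formula is equivalent.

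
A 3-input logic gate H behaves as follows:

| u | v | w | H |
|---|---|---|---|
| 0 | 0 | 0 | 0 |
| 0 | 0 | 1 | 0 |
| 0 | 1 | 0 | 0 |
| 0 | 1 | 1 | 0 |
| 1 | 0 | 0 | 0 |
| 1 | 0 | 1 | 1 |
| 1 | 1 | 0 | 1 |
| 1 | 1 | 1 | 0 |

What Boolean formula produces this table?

The 1-rows are (1,0,1), (1,1,0). Each contributes one minterm — u·¬v·w; u·v·¬w — and their disjunction is a sum-of-products form of H.

H(u, v, w) = ((u AND NOT v) AND w) OR ((u AND v) AND NOT w)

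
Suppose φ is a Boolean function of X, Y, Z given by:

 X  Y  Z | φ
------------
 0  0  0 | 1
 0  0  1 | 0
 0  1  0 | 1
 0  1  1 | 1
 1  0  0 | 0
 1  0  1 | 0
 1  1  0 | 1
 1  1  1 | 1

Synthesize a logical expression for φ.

φ(X, Y, Z) = ¬((((¬X ∧ ¬Y) ∧ Z) ∨ ((X ∧ ¬Y) ∧ ¬Z)) ∨ ((X ∧ ¬Y) ∧ Z))

φ is 0 on only 3 rows — (0,0,1), (1,0,0), (1,0,1). Writing each as a minterm (¬X·¬Y·Z, X·¬Y·¬Z, X·¬Y·Z) and OR-ing them characterizes exactly where φ=0, so φ is the negation of that disjunction.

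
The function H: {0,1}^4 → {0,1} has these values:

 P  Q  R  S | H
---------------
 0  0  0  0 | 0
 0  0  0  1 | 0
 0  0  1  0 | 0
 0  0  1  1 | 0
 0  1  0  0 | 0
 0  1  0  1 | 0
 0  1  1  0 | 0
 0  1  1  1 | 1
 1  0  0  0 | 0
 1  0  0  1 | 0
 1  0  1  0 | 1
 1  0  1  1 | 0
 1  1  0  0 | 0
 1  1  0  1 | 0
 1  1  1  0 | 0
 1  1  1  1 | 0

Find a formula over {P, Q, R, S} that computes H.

H(P, Q, R, S) = (((NOT P AND Q) AND R) AND S) OR (((P AND NOT Q) AND R) AND NOT S)

Collect the rows where H=1 — (0,1,1,1), (1,0,1,0) — and write one minterm per row: ¬P·Q·R·S, P·¬Q·R·¬S. Their union (logical OR) reproduces the table exactly.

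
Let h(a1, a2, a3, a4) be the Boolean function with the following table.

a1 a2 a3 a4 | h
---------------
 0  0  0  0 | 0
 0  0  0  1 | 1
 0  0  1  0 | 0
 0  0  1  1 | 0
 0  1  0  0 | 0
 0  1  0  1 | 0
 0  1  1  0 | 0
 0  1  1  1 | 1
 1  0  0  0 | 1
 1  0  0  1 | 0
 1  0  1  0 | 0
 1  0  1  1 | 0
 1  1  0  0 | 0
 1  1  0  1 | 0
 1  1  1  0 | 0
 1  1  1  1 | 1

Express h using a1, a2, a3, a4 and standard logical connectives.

The 1-rows are (0,0,0,1), (0,1,1,1), (1,0,0,0), (1,1,1,1). Each contributes one minterm — ¬a1·¬a2·¬a3·a4; ¬a1·a2·a3·a4; a1·¬a2·¬a3·¬a4; a1·a2·a3·a4 — and their disjunction is a sum-of-products form of h.

h(a1, a2, a3, a4) = (((((¬a1 ∧ ¬a2) ∧ ¬a3) ∧ a4) ∨ (((¬a1 ∧ a2) ∧ a3) ∧ a4)) ∨ (((a1 ∧ ¬a2) ∧ ¬a3) ∧ ¬a4)) ∨ (((a1 ∧ a2) ∧ a3) ∧ a4)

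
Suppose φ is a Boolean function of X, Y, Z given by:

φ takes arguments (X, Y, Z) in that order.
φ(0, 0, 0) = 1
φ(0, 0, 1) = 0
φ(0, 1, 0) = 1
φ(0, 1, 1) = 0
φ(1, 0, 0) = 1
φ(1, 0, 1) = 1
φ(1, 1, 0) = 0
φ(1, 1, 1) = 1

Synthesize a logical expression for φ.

φ(X, Y, Z) = not ((((not X and not Y) and Z) or ((not X and Y) and Z)) or ((X and Y) and not Z))

There are just 3 zero rows: (0,0,1), (0,1,1), (1,1,0). Their minterms are ¬X·¬Y·Z, ¬X·Y·Z, X·Y·¬Z; the OR of those covers precisely the 0-outputs, and negating it yields φ.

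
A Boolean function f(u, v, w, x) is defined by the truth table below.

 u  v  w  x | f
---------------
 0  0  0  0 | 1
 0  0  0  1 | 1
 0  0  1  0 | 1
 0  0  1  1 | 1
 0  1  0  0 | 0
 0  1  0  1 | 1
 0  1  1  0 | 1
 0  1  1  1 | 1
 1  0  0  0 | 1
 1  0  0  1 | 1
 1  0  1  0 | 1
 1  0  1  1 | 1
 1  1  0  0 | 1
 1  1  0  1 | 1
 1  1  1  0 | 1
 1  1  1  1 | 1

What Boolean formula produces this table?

f is 0 on exactly one input, (0,1,0,0), whose minterm is ¬u·v·¬w·¬x. So f is the negation of that single conjunction.

f(u, v, w, x) = not (((not u and v) and not w) and not x)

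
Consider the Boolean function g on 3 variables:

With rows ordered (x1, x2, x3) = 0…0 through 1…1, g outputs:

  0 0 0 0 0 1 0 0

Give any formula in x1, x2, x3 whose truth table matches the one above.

g(x1, x2, x3) = (x1 & ~x2) & x3

Only row (1,0,1) gives 1. That row's minterm x1·¬x2·x3 is g directly.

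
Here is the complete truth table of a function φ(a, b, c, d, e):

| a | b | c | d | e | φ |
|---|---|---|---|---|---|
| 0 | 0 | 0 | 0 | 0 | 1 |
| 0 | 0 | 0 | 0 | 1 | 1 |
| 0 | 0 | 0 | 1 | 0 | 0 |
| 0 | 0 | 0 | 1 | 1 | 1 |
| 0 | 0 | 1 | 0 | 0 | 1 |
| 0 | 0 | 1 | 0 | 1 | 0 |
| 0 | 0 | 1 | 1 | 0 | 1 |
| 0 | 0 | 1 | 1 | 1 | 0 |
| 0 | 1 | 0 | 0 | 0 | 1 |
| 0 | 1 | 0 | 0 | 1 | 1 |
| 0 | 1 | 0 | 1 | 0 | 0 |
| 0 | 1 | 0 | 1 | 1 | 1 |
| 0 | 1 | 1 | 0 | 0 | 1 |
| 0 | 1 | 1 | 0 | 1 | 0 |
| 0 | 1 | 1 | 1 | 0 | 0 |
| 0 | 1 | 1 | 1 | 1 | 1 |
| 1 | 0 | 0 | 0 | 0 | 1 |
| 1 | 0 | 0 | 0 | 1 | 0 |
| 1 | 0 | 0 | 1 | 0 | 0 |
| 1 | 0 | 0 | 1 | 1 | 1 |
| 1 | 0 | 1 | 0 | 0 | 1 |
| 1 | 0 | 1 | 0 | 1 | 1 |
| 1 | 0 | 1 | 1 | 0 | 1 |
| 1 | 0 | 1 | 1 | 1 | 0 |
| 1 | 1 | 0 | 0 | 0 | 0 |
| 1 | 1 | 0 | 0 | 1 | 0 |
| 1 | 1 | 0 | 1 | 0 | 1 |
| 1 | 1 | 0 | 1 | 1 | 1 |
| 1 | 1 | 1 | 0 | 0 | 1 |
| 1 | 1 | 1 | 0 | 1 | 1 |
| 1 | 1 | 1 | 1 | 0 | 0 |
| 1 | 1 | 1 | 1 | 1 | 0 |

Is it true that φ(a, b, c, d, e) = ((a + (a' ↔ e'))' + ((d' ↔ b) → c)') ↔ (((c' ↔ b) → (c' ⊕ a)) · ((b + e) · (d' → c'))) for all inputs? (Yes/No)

Check the formula against φ row by row:
  a=0, b=0, c=0, d=0, e=0: formula gives 1, φ = 1 ✓
  a=0, b=0, c=0, d=0, e=1: formula gives 1, φ = 1 ✓
  a=0, b=0, c=0, d=1, e=0: formula gives 0, φ = 0 ✓
  a=0, b=0, c=0, d=1, e=1: formula gives 1, φ = 1 ✓
  … (the remaining 28 rows also agree.)
Every row agrees, so the formula is equivalent.

Yes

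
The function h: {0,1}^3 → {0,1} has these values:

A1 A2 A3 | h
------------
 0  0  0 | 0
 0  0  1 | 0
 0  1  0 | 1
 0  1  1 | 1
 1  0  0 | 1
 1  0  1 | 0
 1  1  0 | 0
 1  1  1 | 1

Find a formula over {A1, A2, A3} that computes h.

The 1-rows are (0,1,0), (0,1,1), (1,0,0), (1,1,1). Each contributes one minterm — ¬A1·A2·¬A3; ¬A1·A2·A3; A1·¬A2·¬A3; A1·A2·A3 — and their disjunction is a sum-of-products form of h.

h(A1, A2, A3) = ((((NOT A1 AND A2) AND NOT A3) OR ((NOT A1 AND A2) AND A3)) OR ((A1 AND NOT A2) AND NOT A3)) OR ((A1 AND A2) AND A3)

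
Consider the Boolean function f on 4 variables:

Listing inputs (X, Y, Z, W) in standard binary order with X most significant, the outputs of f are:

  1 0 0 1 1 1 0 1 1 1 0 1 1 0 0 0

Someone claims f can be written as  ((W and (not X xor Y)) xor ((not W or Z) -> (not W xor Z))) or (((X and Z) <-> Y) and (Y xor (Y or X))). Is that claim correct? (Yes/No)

Evaluate ((W and (not X xor Y)) xor ((not W or Z) -> (not W xor Z))) or (((X and Z) <-> Y) and (Y xor (Y or X))) on each row and compare to f:
  X=0, Y=0, Z=0, W=0: formula gives 1, f = 1 ✓
  X=0, Y=0, Z=0, W=1: formula gives 0, f = 0 ✓
  X=0, Y=0, Z=1, W=0: formula gives 0, f = 0 ✓
  X=0, Y=0, Z=1, W=1: formula gives 0, but f = 1 ✗
Row (0,0,1,1) is a counterexample, so the formula is not equivalent to f.

No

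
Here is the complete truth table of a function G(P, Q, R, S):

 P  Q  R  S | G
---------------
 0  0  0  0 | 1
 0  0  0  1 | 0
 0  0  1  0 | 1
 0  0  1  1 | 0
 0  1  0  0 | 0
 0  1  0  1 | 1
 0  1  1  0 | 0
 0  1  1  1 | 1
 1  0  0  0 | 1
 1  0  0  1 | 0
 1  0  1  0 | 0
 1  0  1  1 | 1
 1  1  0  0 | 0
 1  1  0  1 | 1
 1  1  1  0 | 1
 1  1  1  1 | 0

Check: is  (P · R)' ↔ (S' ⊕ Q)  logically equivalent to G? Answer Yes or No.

Yes

Test each input against both G and the formula:
  P=0, Q=0, R=0, S=0: formula gives 1, G = 1 ✓
  P=0, Q=0, R=0, S=1: formula gives 0, G = 0 ✓
  P=0, Q=0, R=1, S=0: formula gives 1, G = 1 ✓
  P=0, Q=0, R=1, S=1: formula gives 0, G = 0 ✓
  …and likewise for the remaining 12 rows.
All 16 rows match — the expression computes G exactly.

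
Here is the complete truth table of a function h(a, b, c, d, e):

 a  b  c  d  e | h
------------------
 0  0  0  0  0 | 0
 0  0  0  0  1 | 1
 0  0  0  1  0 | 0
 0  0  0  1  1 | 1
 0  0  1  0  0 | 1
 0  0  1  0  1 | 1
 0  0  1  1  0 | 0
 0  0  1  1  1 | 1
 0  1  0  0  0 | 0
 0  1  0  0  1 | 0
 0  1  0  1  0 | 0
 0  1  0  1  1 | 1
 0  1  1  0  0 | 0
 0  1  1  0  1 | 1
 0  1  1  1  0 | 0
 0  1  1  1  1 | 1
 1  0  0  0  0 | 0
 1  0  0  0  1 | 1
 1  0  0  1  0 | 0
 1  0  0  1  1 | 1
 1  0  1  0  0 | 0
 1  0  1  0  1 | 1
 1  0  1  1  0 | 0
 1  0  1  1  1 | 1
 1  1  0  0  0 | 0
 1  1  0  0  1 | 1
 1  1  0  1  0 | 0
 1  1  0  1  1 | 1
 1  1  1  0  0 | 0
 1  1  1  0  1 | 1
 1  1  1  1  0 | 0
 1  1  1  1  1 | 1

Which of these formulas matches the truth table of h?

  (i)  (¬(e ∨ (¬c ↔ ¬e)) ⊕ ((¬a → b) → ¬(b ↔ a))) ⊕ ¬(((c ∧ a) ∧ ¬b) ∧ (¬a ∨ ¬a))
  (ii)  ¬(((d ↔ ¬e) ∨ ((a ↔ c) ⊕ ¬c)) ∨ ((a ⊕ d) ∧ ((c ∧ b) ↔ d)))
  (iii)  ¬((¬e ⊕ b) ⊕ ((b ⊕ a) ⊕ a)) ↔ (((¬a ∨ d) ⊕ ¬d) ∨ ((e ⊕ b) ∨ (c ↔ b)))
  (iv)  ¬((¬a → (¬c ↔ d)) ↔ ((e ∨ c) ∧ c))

(i) fails at (0,0,0,0,1): the formula yields 0, h is 1.
(ii) fails at (0,0,0,0,0): the formula yields 1, h is 0.
(iv) fails at (0,0,0,0,1): the formula yields 0, h is 1.
That leaves (iii). Evaluating it on every row reproduces the table of h exactly.

iii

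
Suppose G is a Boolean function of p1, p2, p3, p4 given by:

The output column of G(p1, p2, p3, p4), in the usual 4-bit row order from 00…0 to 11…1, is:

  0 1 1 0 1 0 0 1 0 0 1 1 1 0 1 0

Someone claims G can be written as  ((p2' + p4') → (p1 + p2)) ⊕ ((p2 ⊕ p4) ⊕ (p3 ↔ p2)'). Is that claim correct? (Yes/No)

No

Evaluate ((p2' + p4') → (p1 + p2)) ⊕ ((p2 ⊕ p4) ⊕ (p3 ↔ p2)') on each row and compare to G:
  p1=0, p2=0, p3=0, p4=0: formula gives 0, G = 0 ✓
  p1=0, p2=0, p3=0, p4=1: formula gives 1, G = 1 ✓
  p1=0, p2=0, p3=1, p4=0: formula gives 1, G = 1 ✓
  p1=0, p2=0, p3=1, p4=1: formula gives 0, G = 0 ✓
  …
  p1=1, p2=0, p3=0, p4=0: formula gives 1, but G = 0 ✗
Since they disagree at (1,0,0,0), the expression is not a correct formula for G.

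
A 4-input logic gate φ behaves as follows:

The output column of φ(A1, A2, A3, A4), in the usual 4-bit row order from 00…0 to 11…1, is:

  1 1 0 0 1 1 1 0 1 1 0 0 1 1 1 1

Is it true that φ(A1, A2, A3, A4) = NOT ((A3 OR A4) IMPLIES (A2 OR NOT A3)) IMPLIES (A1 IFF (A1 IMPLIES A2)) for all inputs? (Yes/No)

Check the formula against φ row by row:
  A1=0, A2=0, A3=0, A4=0: formula gives 1, φ = 1 ✓
  A1=0, A2=0, A3=0, A4=1: formula gives 1, φ = 1 ✓
  A1=0, A2=0, A3=1, A4=0: formula gives 0, φ = 0 ✓
  A1=0, A2=0, A3=1, A4=1: formula gives 0, φ = 0 ✓
  …
  A1=0, A2=1, A3=1, A4=1: formula gives 1, but φ = 0 ✗
Since they disagree at (0,1,1,1), the expression is not a correct formula for φ.

No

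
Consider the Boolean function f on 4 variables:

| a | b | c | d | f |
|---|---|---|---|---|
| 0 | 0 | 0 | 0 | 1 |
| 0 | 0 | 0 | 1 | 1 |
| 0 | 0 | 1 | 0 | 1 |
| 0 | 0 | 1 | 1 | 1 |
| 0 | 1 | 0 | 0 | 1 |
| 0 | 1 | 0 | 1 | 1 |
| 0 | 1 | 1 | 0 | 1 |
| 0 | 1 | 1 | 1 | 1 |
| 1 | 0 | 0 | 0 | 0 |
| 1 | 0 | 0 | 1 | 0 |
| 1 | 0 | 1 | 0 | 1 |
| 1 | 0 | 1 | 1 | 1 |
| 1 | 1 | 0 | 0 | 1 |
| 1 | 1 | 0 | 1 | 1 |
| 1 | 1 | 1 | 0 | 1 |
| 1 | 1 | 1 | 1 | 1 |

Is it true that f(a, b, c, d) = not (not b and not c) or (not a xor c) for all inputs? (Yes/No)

Yes

Evaluate not (not b and not c) or (not a xor c) on each row and compare to f:
  a=0, b=0, c=0, d=0: formula gives 1, f = 1 ✓
  a=0, b=0, c=0, d=1: formula gives 1, f = 1 ✓
  a=0, b=0, c=1, d=0: formula gives 1, f = 1 ✓
  a=0, b=0, c=1, d=1: formula gives 1, f = 1 ✓
  …and likewise for the remaining 12 rows.
No disagreement on any input; they are logically equivalent.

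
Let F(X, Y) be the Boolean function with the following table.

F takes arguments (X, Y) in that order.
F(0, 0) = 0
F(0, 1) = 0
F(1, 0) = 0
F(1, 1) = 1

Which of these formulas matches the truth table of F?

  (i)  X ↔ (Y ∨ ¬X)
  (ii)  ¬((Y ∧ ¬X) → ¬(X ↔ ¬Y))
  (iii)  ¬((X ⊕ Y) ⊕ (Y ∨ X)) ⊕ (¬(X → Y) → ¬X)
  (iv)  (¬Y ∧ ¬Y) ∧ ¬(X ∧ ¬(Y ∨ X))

i

(ii) fails at (0,1): the formula yields 1, F is 0.
(iii) fails at (1,0): the formula yields 1, F is 0.
(iv) fails at (0,0): the formula yields 1, F is 0.
(i) is the remaining candidate, and it agrees with F on all 4 inputs.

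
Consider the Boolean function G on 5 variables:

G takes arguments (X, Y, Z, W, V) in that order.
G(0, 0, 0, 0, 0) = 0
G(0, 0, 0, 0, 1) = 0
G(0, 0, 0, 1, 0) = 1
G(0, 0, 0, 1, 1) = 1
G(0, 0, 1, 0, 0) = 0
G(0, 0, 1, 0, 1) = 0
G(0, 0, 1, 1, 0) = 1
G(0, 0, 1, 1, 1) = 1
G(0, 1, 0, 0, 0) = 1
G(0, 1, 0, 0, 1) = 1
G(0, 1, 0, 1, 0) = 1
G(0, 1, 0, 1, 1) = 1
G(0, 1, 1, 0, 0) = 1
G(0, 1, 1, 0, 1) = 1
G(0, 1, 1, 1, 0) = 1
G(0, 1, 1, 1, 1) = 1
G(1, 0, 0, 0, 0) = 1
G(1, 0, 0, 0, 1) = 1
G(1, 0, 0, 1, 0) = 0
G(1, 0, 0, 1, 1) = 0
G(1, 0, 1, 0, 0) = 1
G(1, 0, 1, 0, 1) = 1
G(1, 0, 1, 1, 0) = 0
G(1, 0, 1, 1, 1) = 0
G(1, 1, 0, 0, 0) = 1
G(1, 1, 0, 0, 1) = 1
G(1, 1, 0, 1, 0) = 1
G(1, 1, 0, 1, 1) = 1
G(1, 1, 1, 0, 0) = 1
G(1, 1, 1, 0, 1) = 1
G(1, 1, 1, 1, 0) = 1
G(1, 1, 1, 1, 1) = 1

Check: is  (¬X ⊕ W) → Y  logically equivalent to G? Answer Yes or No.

Yes

Check the formula against G row by row:
  X=0, Y=0, Z=0, W=0, V=0: formula gives 0, G = 0 ✓
  X=0, Y=0, Z=0, W=0, V=1: formula gives 0, G = 0 ✓
  X=0, Y=0, Z=0, W=1, V=0: formula gives 1, G = 1 ✓
  X=0, Y=0, Z=0, W=1, V=1: formula gives 1, G = 1 ✓
  …and likewise for the remaining 28 rows.
No disagreement on any input; they are logically equivalent.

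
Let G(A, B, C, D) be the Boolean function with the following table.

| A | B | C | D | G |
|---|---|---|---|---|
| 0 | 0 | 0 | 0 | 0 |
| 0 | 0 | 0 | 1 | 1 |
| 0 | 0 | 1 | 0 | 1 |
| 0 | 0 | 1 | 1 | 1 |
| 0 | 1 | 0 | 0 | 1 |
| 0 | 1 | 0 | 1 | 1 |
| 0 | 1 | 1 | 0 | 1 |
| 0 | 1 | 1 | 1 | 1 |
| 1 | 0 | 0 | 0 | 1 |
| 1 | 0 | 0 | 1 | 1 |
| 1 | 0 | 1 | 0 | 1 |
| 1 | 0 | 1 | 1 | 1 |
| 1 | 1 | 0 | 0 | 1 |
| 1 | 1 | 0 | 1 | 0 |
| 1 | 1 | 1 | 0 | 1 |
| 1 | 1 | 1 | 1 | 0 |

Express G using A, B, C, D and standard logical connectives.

G(A, B, C, D) = NOT (((((NOT A AND NOT B) AND NOT C) AND NOT D) OR (((A AND B) AND NOT C) AND D)) OR (((A AND B) AND C) AND D))

There are just 3 zero rows: (0,0,0,0), (1,1,0,1), (1,1,1,1). Their minterms are ¬A·¬B·¬C·¬D, A·B·¬C·D, A·B·C·D; the OR of those covers precisely the 0-outputs, and negating it yields G.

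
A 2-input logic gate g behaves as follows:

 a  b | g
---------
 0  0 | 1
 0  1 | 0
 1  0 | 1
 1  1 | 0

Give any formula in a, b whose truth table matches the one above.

The output is the negation of b.

g(a, b) = not b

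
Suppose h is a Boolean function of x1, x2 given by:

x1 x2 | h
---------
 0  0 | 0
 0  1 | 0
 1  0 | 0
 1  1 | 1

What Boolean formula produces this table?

h(x1, x2) = x1 ∧ x2

The output is 1 only when every input is 1 — the AND of all inputs.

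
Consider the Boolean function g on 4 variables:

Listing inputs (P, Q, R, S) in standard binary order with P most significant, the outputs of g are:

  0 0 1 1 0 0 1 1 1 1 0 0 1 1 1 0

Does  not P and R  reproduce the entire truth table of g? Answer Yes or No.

No

Check the formula against g row by row:
  P=0, Q=0, R=0, S=0: formula gives 0, g = 0 ✓
  P=0, Q=0, R=0, S=1: formula gives 0, g = 0 ✓
  P=0, Q=0, R=1, S=0: formula gives 1, g = 1 ✓
  P=0, Q=0, R=1, S=1: formula gives 1, g = 1 ✓
  …
  P=1, Q=0, R=0, S=0: formula gives 0, but g = 1 ✗
A single disagreement suffices: at (1,0,0,0) they differ, so the formula does not compute g.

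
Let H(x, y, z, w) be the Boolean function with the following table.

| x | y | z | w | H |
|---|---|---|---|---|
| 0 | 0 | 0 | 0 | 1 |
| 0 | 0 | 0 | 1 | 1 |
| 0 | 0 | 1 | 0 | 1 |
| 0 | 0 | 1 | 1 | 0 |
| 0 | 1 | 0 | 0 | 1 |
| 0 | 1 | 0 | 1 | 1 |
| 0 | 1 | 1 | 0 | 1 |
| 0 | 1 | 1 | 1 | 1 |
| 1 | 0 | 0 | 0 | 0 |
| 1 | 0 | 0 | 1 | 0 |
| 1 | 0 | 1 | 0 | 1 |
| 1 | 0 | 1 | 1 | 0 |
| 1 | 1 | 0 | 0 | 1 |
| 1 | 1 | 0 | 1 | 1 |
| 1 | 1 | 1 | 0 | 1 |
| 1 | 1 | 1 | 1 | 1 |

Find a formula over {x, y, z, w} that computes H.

The 0-rows are (0,0,1,1), (1,0,0,0), (1,0,0,1), (1,0,1,1). Take each as a conjunction (¬x·¬y·z·w, x·¬y·¬z·¬w, x·¬y·¬z·w, x·¬y·z·w), form their disjunction, and complement — that gives a formula that is 1 everywhere H is.

H(x, y, z, w) = NOT ((((((NOT x AND NOT y) AND z) AND w) OR (((x AND NOT y) AND NOT z) AND NOT w)) OR (((x AND NOT y) AND NOT z) AND w)) OR (((x AND NOT y) AND z) AND w))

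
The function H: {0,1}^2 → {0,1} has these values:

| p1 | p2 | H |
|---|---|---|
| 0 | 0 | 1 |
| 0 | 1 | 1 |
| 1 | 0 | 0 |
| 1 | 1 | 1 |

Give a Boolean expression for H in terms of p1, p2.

Only row (1,0) gives 0. So H is 1 everywhere except there — the complement of the minterm p1·¬p2.

H(p1, p2) = ¬(p1 ∧ ¬p2)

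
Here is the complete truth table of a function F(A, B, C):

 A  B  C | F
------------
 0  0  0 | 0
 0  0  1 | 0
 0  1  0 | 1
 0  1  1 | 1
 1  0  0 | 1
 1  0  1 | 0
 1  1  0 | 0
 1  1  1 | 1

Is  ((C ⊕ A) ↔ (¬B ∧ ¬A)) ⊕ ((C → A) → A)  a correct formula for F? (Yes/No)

Test each input against both F and the formula:
  A=0, B=0, C=0: formula gives 0, F = 0 ✓
  A=0, B=0, C=1: formula gives 0, F = 0 ✓
  A=0, B=1, C=0: formula gives 1, F = 1 ✓
  A=0, B=1, C=1: formula gives 1, F = 1 ✓
  A=1, B=0, C=0: formula gives 1, F = 1 ✓
  …
  A=1, B=1, C=0: formula gives 1, but F = 0 ✗
Since they disagree at (1,1,0), the expression is not a correct formula for F.

No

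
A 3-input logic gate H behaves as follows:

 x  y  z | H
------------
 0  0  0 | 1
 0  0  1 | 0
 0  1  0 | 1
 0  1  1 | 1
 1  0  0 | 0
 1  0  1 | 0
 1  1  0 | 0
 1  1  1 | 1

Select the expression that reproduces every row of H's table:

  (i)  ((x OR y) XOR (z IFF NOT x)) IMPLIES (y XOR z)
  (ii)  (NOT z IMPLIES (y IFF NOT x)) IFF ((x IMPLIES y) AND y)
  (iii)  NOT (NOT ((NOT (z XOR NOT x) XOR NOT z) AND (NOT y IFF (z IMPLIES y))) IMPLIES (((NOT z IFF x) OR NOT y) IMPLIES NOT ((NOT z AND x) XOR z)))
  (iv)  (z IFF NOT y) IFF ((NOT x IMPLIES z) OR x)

ii

(i) fails at (0,0,1): the formula yields 1, H is 0.
(iii) fails at (0,0,0): the formula yields 0, H is 1.
(iv) fails at (0,0,1): the formula yields 1, H is 0.
(ii) is the remaining candidate, and it agrees with H on all 8 inputs.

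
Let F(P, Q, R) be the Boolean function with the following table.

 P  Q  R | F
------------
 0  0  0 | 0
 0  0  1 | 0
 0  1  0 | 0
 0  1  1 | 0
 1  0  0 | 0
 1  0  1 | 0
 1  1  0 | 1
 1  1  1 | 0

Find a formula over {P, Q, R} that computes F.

F is 1 on exactly one input, (1,1,0), whose minterm is P·Q·¬R. So F is just that conjunction.

F(P, Q, R) = (P and Q) and not R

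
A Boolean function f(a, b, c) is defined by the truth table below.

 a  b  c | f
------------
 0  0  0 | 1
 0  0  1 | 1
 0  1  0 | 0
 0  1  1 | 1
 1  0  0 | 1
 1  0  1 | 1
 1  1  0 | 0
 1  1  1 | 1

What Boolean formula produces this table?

f(a, b, c) = ¬(((¬a ∧ b) ∧ ¬c) ∨ ((a ∧ b) ∧ ¬c))

There are just 2 zero rows: (0,1,0), (1,1,0). Their minterms are ¬a·b·¬c, a·b·¬c; the OR of those covers precisely the 0-outputs, and negating it yields f.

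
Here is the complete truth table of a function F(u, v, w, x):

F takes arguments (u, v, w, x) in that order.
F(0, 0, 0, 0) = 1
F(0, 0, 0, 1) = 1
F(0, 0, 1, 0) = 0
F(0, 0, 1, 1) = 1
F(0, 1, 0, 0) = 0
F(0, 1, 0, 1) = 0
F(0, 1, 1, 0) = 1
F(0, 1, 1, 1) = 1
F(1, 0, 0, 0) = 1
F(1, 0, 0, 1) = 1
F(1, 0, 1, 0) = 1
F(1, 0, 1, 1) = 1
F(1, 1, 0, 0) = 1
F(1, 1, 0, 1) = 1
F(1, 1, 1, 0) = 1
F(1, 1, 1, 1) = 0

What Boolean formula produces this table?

F(u, v, w, x) = NOT ((((((NOT u AND NOT v) AND w) AND NOT x) OR (((NOT u AND v) AND NOT w) AND NOT x)) OR (((NOT u AND v) AND NOT w) AND x)) OR (((u AND v) AND w) AND x))

The 0-rows are (0,0,1,0), (0,1,0,0), (0,1,0,1), (1,1,1,1). Take each as a conjunction (¬u·¬v·w·¬x, ¬u·v·¬w·¬x, ¬u·v·¬w·x, u·v·w·x), form their disjunction, and complement — that gives a formula that is 1 everywhere F is.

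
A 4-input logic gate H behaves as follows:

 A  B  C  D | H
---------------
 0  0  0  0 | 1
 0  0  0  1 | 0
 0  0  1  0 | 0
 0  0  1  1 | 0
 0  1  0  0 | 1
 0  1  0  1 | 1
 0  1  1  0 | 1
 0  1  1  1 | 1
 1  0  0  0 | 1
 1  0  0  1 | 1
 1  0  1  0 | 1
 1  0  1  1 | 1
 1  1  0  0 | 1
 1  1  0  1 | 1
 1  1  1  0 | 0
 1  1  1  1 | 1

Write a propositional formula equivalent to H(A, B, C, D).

H is 0 on only 4 rows — (0,0,0,1), (0,0,1,0), (0,0,1,1), (1,1,1,0). Writing each as a minterm (¬A·¬B·¬C·D, ¬A·¬B·C·¬D, ¬A·¬B·C·D, A·B·C·¬D) and OR-ing them characterizes exactly where H=0, so H is the negation of that disjunction.

H(A, B, C, D) = ((((((A' · B') · C') · D) + (((A' · B') · C) · D')) + (((A' · B') · C) · D)) + (((A · B) · C) · D'))'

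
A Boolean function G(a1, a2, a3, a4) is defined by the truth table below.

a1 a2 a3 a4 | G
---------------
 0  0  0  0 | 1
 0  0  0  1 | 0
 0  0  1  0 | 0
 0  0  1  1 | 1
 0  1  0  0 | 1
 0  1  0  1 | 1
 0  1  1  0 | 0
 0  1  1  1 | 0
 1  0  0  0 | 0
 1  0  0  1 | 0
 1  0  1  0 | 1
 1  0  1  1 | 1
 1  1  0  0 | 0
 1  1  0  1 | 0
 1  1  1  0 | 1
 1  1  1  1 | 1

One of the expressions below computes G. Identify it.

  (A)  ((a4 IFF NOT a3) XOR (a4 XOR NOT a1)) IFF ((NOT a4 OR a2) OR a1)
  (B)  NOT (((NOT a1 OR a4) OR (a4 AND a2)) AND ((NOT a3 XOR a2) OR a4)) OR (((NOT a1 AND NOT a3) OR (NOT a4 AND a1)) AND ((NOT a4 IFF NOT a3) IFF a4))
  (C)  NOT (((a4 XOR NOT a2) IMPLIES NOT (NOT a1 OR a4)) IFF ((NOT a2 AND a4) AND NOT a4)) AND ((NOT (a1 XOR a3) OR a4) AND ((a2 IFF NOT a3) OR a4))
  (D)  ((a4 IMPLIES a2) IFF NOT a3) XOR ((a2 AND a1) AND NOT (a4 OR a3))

(B) fails at (0,0,0,0): the formula yields 0, G is 1.
(C) fails at (0,0,0,0): the formula yields 0, G is 1.
(D) fails at (1,0,0,0): the formula yields 1, G is 0.
(A) is the remaining candidate, and it agrees with G on all 16 inputs.

A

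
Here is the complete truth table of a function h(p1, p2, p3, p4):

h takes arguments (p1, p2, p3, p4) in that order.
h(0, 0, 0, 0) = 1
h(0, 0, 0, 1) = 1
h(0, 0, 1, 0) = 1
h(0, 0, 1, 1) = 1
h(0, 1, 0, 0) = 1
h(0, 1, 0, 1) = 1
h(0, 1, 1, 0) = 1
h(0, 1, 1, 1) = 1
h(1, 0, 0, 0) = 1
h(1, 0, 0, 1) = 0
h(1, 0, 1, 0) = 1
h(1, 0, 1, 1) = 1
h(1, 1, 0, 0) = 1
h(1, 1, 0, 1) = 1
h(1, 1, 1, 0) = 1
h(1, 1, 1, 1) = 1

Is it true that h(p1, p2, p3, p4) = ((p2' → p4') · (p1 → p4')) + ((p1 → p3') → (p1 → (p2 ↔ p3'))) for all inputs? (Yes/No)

Yes

Check the formula against h row by row:
  p1=0, p2=0, p3=0, p4=0: formula gives 1, h = 1 ✓
  p1=0, p2=0, p3=0, p4=1: formula gives 1, h = 1 ✓
  p1=0, p2=0, p3=1, p4=0: formula gives 1, h = 1 ✓
  p1=0, p2=0, p3=1, p4=1: formula gives 1, h = 1 ✓
  … (the remaining 12 rows also agree.)
No disagreement on any input; they are logically equivalent.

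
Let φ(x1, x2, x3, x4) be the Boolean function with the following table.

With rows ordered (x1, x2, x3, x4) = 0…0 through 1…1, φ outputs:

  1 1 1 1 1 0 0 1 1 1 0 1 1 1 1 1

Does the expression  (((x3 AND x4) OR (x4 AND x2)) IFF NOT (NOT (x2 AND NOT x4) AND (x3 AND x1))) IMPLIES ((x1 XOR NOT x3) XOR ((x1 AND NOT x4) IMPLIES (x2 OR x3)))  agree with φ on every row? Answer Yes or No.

No

Test each input against both φ and the formula:
  x1=0, x2=0, x3=0, x4=0: formula gives 1, φ = 1 ✓
  x1=0, x2=0, x3=0, x4=1: formula gives 1, φ = 1 ✓
  x1=0, x2=0, x3=1, x4=0: formula gives 1, φ = 1 ✓
  x1=0, x2=0, x3=1, x4=1: formula gives 1, φ = 1 ✓
  …
  x1=0, x2=1, x3=1, x4=0: formula gives 1, but φ = 0 ✗
A single disagreement suffices: at (0,1,1,0) they differ, so the formula does not compute φ.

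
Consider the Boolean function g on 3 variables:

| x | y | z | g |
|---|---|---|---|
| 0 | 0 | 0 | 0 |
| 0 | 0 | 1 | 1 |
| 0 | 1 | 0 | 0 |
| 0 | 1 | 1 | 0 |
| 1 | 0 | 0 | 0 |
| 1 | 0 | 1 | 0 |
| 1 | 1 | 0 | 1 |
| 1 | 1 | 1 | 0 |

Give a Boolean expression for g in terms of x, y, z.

Collect the rows where g=1 — (0,0,1), (1,1,0) — and write one minterm per row: ¬x·¬y·z, x·y·¬z. Their union (logical OR) reproduces the table exactly.

g(x, y, z) = ((not x and not y) and z) or ((x and y) and not z)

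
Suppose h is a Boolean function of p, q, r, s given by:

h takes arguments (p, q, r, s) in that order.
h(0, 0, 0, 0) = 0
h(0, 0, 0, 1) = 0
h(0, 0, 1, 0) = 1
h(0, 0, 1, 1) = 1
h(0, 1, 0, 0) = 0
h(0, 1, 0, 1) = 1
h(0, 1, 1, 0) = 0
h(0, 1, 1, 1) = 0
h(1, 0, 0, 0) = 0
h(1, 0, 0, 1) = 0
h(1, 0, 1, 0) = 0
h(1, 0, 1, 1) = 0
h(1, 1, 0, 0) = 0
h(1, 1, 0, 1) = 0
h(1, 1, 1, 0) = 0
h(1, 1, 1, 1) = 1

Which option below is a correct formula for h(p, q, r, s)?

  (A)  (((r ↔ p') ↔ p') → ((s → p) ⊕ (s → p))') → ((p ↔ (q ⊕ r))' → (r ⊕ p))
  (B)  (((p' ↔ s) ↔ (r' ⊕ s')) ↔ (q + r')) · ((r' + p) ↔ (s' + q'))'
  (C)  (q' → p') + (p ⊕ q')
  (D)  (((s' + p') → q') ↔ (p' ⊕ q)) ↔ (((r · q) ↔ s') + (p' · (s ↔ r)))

(A) disagrees with h on (0,0,0,0) (formula → 1, table → 0); rule it out.
(C) disagrees with h on (0,0,0,0) (formula → 1, table → 0); rule it out.
(D) disagrees with h on (0,0,0,0) (formula → 1, table → 0); rule it out.
That leaves (B). Evaluating it on every row reproduces the table of h exactly.

B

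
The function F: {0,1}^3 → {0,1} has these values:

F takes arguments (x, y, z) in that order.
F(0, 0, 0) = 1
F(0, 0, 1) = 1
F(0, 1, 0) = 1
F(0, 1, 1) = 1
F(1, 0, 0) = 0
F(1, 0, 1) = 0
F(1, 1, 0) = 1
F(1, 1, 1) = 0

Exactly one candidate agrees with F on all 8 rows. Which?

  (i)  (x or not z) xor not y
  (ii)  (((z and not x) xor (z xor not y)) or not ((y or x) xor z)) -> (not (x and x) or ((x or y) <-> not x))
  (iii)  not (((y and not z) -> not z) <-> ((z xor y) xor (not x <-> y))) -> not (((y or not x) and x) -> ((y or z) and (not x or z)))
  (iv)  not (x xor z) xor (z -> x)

(i): at (0,0,0) it gives 0, but F = 1 — eliminated.
(iii): at (0,0,0) it gives 0, but F = 1 — eliminated.
(iv): at (0,0,0) it gives 0, but F = 1 — eliminated.
That leaves (ii). Evaluating it on every row reproduces the table of F exactly.

ii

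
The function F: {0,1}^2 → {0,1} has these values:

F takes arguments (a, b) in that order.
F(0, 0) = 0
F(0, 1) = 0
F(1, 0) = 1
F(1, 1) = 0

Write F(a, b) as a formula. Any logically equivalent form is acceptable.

1 only at (1,0): a AND NOT b.

F(a, b) = a ∧ ¬b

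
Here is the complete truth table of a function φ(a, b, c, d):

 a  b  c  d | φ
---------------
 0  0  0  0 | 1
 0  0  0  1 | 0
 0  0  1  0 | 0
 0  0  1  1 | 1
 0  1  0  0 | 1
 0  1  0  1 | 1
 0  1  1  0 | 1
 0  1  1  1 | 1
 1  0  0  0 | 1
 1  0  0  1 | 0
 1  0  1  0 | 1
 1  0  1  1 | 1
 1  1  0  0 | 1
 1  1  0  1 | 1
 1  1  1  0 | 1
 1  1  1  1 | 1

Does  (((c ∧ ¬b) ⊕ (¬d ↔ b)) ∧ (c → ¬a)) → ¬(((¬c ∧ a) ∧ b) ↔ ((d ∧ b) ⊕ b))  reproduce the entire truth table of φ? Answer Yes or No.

Test each input against both φ and the formula:
  a=0, b=0, c=0, d=0: formula gives 1, φ = 1 ✓
  a=0, b=0, c=0, d=1: formula gives 0, φ = 0 ✓
  a=0, b=0, c=1, d=0: formula gives 0, φ = 0 ✓
  a=0, b=0, c=1, d=1: formula gives 1, φ = 1 ✓
  …
  a=1, b=1, c=0, d=0: formula gives 0, but φ = 1 ✗
Row (1,1,0,0) is a counterexample, so the formula is not equivalent to φ.

No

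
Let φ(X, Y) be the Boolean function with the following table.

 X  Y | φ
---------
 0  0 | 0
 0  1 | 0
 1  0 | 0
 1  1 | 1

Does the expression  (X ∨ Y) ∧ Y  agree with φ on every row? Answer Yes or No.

Test each input against both φ and the formula:
  X=0, Y=0: formula gives 0, φ = 0 ✓
  X=0, Y=1: formula gives 1, but φ = 0 ✗
Row (0,1) is a counterexample, so the formula is not equivalent to φ.

No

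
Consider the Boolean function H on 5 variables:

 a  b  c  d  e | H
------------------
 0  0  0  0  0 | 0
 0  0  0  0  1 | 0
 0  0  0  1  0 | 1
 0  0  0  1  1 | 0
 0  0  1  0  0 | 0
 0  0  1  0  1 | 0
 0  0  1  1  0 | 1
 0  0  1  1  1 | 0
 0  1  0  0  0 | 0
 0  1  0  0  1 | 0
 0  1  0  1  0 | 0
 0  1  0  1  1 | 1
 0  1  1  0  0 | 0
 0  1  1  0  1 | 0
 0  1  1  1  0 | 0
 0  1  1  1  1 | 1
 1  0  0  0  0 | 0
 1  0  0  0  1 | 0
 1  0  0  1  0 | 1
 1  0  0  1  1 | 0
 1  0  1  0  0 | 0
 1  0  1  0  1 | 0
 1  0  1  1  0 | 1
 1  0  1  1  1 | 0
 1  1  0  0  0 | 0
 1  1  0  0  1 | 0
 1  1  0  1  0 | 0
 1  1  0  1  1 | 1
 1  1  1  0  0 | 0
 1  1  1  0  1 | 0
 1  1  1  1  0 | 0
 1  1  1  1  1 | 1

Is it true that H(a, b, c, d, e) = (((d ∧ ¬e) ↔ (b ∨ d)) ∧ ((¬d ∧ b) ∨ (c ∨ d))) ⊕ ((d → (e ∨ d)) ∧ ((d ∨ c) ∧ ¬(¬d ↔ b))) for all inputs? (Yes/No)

Yes

Test each input against both H and the formula:
  a=0, b=0, c=0, d=0, e=0: formula gives 0, H = 0 ✓
  a=0, b=0, c=0, d=0, e=1: formula gives 0, H = 0 ✓
  a=0, b=0, c=0, d=1, e=0: formula gives 1, H = 1 ✓
  a=0, b=0, c=0, d=1, e=1: formula gives 0, H = 0 ✓
  …and likewise for the remaining 28 rows.
All 32 rows match — the expression computes H exactly.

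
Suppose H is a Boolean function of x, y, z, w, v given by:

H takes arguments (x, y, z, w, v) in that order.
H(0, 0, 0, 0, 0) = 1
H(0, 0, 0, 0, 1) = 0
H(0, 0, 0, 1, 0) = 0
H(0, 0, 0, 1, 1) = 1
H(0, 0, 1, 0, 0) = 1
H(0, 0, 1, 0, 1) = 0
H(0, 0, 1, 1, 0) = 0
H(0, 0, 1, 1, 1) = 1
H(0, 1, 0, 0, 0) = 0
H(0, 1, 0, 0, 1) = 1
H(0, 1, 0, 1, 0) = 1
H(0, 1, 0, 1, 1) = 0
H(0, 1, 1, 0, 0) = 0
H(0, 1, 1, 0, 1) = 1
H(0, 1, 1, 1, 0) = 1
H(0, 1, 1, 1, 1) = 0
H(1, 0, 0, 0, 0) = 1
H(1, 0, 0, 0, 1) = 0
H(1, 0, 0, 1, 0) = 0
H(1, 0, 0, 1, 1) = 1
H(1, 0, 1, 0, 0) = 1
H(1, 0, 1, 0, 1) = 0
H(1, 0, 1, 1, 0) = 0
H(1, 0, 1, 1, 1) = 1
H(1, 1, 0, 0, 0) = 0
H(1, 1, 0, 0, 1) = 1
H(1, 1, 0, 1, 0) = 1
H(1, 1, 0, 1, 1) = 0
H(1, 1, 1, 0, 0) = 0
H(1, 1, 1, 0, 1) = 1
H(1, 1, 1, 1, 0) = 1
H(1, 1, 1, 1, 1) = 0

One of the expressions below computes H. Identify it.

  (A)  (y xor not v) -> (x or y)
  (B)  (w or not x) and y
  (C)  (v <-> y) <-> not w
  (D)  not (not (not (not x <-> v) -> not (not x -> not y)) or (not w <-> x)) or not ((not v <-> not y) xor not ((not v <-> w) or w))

C

(A) fails at (0,0,0,0,0): the formula yields 0, H is 1.
(B) fails at (0,0,0,0,0): the formula yields 0, H is 1.
(D) fails at (0,0,0,0,1): the formula yields 1, H is 0.
(C) is the remaining candidate, and it agrees with H on all 32 inputs.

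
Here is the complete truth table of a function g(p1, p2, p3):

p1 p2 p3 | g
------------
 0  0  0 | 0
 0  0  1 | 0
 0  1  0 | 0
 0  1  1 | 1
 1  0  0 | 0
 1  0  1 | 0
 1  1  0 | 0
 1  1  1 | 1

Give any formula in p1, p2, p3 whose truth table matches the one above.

g(p1, p2, p3) = ((¬p1 ∧ p2) ∧ p3) ∨ ((p1 ∧ p2) ∧ p3)

Collect the rows where g=1 — (0,1,1), (1,1,1) — and write one minterm per row: ¬p1·p2·p3, p1·p2·p3. Their union (logical OR) reproduces the table exactly.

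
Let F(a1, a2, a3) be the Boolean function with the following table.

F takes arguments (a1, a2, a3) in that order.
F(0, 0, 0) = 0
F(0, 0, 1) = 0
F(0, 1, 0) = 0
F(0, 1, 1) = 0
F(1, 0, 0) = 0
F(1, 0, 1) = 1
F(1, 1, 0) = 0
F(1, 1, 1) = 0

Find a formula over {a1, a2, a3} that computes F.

F is 1 on exactly one input, (1,0,1), whose minterm is a1·¬a2·a3. So F is just that conjunction.

F(a1, a2, a3) = (a1 AND NOT a2) AND a3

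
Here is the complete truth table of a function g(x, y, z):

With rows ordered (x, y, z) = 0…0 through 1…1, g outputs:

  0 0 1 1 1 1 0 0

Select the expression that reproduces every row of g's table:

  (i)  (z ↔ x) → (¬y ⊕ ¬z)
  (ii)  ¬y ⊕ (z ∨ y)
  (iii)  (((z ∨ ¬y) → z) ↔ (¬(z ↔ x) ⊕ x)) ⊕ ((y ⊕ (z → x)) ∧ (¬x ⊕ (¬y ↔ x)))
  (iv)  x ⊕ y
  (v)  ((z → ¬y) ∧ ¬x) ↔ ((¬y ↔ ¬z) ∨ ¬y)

iv

(i): at (0,0,1) it gives 1, but g = 0 — eliminated.
(ii): at (0,0,0) it gives 1, but g = 0 — eliminated.
(iii): at (0,0,1) it gives 1, but g = 0 — eliminated.
(v): at (0,0,0) it gives 1, but g = 0 — eliminated.
(iv) is the remaining candidate, and it agrees with g on all 8 inputs.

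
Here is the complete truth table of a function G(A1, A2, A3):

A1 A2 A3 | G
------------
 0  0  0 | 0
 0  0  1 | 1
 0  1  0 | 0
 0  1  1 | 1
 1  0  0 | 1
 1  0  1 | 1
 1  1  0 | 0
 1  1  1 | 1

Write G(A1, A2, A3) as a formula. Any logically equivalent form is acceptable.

The 0-rows are (0,0,0), (0,1,0), (1,1,0). Take each as a conjunction (¬A1·¬A2·¬A3, ¬A1·A2·¬A3, A1·A2·¬A3), form their disjunction, and complement — that gives a formula that is 1 everywhere G is.

G(A1, A2, A3) = not ((((not A1 and not A2) and not A3) or ((not A1 and A2) and not A3)) or ((A1 and A2) and not A3))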